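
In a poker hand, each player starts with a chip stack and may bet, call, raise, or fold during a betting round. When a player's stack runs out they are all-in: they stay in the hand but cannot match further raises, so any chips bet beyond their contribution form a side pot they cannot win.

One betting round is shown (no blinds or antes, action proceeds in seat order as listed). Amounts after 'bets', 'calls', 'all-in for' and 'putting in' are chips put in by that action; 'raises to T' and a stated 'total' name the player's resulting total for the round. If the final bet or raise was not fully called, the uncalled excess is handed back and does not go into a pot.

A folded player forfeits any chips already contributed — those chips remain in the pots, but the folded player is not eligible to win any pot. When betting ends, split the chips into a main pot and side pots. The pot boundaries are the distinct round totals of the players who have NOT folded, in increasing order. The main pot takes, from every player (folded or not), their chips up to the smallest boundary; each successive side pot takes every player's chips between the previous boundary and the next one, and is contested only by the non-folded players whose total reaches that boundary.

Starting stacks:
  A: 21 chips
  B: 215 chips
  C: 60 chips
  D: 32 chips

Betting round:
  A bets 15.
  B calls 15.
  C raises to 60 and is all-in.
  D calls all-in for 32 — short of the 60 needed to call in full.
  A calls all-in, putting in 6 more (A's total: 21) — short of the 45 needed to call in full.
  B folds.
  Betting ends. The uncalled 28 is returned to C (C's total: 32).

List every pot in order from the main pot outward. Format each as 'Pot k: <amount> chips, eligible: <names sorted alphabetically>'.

Contributions (after 28 returned to C): A=21, B=15, C=32, D=32
Folded: B
Pot levels (distinct totals of non-folded players): 21, 32
Layer 1-21: A 21 + B 15 + C 21 + D 21 = 78 chips; eligible A, C, D
Layer 22-32: 11 each from C, D = 11*2 = 22 chips; eligible C, D

Pot 1: 78 chips, eligible: A, C, D
Pot 2: 22 chips, eligible: C, D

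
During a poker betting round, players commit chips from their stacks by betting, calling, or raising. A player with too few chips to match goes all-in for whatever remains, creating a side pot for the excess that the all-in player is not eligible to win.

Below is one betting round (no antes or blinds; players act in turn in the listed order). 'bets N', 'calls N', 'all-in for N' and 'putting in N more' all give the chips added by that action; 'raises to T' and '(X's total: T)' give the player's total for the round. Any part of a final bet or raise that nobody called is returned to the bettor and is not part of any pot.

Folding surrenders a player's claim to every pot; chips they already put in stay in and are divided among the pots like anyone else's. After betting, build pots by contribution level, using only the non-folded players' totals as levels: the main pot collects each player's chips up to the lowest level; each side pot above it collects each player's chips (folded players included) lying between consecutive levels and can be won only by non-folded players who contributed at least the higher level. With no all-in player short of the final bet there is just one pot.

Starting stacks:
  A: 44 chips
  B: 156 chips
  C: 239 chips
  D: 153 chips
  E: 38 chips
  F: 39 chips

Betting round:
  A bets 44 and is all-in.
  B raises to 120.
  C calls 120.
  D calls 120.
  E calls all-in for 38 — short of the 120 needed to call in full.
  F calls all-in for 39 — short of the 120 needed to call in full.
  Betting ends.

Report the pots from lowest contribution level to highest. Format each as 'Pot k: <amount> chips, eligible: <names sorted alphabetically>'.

Contributions: A=44, B=120, C=120, D=120, E=38, F=39
Pot levels (distinct totals of non-folded players): 38, 39, 44, 120
Layer 1-38: 38 each from A, B, C, D, E, F = 38*6 = 228 chips; eligible A, B, C, D, E, F
Layer 39-39: 1 each from A, B, C, D, F = 1*5 = 5 chips; eligible A, B, C, D, F
Layer 40-44: 5 each from A, B, C, D = 5*4 = 20 chips; eligible A, B, C, D
Layer 45-120: 76 each from B, C, D = 76*3 = 228 chips; eligible B, C, D

Pot 1: 228 chips, eligible: A, B, C, D, E, F
Pot 2: 5 chips, eligible: A, B, C, D, F
Pot 3: 20 chips, eligible: A, B, C, D
Pot 4: 228 chips, eligible: B, C, D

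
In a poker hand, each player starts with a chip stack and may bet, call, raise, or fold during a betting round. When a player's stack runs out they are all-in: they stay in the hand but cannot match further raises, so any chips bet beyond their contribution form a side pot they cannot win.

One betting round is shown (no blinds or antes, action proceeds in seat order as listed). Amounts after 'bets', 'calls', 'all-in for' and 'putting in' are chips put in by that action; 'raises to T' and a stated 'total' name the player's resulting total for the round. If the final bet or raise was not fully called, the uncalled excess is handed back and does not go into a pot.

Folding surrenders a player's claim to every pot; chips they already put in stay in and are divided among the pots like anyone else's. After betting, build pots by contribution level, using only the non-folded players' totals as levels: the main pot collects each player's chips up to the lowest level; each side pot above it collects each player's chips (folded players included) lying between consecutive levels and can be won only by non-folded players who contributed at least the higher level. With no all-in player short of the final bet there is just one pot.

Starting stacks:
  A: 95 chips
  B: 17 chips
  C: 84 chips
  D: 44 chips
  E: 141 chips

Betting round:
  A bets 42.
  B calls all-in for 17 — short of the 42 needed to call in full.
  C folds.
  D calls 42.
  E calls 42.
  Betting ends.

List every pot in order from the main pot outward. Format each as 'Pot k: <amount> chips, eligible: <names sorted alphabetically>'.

Pot 1: 68 chips, eligible: A, B, D, E
Pot 2: 75 chips, eligible: A, D, E

Derivation:
Contributions: A=42, B=17, D=42, E=42
Folded: C
Pot levels (distinct totals of non-folded players): 17, 42
Layer 1-17: 17 each from A, B, D, E = 17*4 = 68 chips; eligible A, B, D, E
Layer 18-42: 25 each from A, D, E = 25*3 = 75 chips; eligible A, D, E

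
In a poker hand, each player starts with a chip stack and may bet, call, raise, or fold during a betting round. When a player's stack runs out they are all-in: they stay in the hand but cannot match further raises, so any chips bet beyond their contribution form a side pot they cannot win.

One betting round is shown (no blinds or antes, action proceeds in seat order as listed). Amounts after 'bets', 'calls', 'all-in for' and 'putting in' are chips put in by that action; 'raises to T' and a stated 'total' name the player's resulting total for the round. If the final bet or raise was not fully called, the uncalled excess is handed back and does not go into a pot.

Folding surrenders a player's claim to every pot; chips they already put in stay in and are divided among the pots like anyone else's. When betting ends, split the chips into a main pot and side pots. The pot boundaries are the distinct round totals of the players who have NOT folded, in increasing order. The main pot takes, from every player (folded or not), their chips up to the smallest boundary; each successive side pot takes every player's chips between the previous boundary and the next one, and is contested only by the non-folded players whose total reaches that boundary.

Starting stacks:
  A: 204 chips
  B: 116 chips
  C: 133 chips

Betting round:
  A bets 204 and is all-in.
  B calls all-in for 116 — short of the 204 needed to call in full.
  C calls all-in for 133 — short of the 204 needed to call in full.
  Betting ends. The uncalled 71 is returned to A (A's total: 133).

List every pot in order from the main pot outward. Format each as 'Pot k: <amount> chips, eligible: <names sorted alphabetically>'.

Contributions (after 71 returned to A): A=133, B=116, C=133
Pot levels (distinct totals of non-folded players): 116, 133
Layer 1-116: 116 each from A, B, C = 116*3 = 348 chips; eligible A, B, C
Layer 117-133: 17 each from A, C = 17*2 = 34 chips; eligible A, C

Pot 1: 348 chips, eligible: A, B, C
Pot 2: 34 chips, eligible: A, C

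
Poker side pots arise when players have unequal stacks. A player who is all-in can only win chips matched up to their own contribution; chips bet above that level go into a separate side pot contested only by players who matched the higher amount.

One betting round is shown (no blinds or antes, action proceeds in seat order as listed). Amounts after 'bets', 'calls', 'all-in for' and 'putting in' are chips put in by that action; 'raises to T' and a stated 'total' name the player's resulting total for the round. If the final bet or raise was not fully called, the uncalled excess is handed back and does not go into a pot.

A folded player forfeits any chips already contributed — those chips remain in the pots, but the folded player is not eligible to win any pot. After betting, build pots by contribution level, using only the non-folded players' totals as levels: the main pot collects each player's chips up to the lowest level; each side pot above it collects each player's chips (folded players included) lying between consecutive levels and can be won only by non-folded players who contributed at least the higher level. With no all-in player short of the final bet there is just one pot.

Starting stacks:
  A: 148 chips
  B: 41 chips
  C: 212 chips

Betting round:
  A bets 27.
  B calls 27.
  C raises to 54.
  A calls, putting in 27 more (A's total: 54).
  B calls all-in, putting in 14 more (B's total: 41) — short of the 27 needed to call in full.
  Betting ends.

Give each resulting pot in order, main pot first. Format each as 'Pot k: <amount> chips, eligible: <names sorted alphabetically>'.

Pot 1: 123 chips, eligible: A, B, C
Pot 2: 26 chips, eligible: A, C

Derivation:
Contributions: A=54, B=41, C=54
Pot levels (distinct totals of non-folded players): 41, 54
Layer 1-41: 41 each from A, B, C = 41*3 = 123 chips; eligible A, B, C
Layer 42-54: 13 each from A, C = 13*2 = 26 chips; eligible A, C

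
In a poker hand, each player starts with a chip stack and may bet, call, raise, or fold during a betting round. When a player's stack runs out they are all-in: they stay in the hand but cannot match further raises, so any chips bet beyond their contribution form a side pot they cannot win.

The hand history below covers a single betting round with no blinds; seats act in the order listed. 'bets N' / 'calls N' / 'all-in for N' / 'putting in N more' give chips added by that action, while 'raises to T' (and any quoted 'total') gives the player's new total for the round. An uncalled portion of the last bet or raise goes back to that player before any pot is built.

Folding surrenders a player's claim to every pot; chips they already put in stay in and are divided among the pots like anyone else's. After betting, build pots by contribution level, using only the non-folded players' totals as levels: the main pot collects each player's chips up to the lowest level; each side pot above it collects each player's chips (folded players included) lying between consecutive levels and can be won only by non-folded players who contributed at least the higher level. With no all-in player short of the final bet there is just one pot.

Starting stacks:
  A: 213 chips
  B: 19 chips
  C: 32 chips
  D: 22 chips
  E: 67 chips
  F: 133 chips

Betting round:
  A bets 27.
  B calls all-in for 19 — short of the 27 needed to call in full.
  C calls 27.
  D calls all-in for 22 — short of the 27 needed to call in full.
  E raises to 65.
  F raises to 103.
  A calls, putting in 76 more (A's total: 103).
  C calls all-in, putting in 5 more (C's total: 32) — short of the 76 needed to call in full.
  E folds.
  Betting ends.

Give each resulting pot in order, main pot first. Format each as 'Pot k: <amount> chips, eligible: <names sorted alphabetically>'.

Pot 1: 114 chips, eligible: A, B, C, D, F
Pot 2: 15 chips, eligible: A, C, D, F
Pot 3: 40 chips, eligible: A, C, F
Pot 4: 175 chips, eligible: A, F

Derivation:
Contributions: A=103, B=19, C=32, D=22, E=65, F=103
Folded: E
Pot levels (distinct totals of non-folded players): 19, 22, 32, 103
Layer 1-19: 19 each from A, B, C, D, E, F = 19*6 = 114 chips; eligible A, B, C, D, F
Layer 20-22: 3 each from A, C, D, E, F = 3*5 = 15 chips; eligible A, C, D, F
Layer 23-32: 10 each from A, C, E, F = 10*4 = 40 chips; eligible A, C, F
Layer 33-103: A 71 + E 33 + F 71 = 175 chips; eligible A, F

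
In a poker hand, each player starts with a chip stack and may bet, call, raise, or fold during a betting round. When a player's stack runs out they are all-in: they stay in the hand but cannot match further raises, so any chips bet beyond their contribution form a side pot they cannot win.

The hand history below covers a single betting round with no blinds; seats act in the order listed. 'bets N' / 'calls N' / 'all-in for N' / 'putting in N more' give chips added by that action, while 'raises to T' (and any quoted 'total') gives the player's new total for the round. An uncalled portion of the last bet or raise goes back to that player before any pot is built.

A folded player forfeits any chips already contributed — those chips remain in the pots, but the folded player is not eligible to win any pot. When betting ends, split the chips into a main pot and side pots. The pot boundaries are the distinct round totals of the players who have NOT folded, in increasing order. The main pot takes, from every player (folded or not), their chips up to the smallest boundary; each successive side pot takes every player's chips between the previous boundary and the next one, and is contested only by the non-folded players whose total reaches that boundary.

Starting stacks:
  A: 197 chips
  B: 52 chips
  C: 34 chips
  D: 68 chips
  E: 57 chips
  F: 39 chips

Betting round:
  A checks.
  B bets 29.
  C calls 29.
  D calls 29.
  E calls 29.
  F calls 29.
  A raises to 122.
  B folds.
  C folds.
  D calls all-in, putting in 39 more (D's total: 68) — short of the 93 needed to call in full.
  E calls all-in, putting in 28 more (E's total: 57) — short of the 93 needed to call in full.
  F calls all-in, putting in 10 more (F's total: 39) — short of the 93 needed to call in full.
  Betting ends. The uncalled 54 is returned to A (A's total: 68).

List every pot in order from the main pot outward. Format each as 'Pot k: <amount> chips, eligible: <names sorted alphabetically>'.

Pot 1: 214 chips, eligible: A, D, E, F
Pot 2: 54 chips, eligible: A, D, E
Pot 3: 22 chips, eligible: A, D

Derivation:
Contributions (after 54 returned to A): A=68, B=29, C=29, D=68, E=57, F=39
Folded: B, C
Pot levels (distinct totals of non-folded players): 39, 57, 68
Layer 1-39: A 39 + B 29 + C 29 + D 39 + E 39 + F 39 = 214 chips; eligible A, D, E, F
Layer 40-57: 18 each from A, D, E = 18*3 = 54 chips; eligible A, D, E
Layer 58-68: 11 each from A, D = 11*2 = 22 chips; eligible A, D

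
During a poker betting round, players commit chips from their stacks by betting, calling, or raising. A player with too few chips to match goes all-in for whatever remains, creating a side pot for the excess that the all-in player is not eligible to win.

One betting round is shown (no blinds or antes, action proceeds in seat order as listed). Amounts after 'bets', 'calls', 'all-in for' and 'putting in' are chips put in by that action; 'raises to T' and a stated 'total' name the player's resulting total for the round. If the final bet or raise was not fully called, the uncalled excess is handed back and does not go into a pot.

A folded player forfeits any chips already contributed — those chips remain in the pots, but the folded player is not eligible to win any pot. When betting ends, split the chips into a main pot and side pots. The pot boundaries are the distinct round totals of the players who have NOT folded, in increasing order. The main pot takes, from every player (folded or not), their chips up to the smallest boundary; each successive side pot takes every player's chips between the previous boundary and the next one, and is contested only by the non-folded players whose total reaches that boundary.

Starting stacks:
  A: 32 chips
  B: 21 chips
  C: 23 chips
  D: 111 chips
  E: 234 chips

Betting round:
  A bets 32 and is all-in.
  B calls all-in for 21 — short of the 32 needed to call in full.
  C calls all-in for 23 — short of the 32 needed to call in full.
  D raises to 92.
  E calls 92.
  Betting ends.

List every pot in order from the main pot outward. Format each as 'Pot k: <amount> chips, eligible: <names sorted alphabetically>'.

Contributions: A=32, B=21, C=23, D=92, E=92
Pot levels (distinct totals of non-folded players): 21, 23, 32, 92
Layer 1-21: 21 each from A, B, C, D, E = 21*5 = 105 chips; eligible A, B, C, D, E
Layer 22-23: 2 each from A, C, D, E = 2*4 = 8 chips; eligible A, C, D, E
Layer 24-32: 9 each from A, D, E = 9*3 = 27 chips; eligible A, D, E
Layer 33-92: 60 each from D, E = 60*2 = 120 chips; eligible D, E

Pot 1: 105 chips, eligible: A, B, C, D, E
Pot 2: 8 chips, eligible: A, C, D, E
Pot 3: 27 chips, eligible: A, D, E
Pot 4: 120 chips, eligible: D, E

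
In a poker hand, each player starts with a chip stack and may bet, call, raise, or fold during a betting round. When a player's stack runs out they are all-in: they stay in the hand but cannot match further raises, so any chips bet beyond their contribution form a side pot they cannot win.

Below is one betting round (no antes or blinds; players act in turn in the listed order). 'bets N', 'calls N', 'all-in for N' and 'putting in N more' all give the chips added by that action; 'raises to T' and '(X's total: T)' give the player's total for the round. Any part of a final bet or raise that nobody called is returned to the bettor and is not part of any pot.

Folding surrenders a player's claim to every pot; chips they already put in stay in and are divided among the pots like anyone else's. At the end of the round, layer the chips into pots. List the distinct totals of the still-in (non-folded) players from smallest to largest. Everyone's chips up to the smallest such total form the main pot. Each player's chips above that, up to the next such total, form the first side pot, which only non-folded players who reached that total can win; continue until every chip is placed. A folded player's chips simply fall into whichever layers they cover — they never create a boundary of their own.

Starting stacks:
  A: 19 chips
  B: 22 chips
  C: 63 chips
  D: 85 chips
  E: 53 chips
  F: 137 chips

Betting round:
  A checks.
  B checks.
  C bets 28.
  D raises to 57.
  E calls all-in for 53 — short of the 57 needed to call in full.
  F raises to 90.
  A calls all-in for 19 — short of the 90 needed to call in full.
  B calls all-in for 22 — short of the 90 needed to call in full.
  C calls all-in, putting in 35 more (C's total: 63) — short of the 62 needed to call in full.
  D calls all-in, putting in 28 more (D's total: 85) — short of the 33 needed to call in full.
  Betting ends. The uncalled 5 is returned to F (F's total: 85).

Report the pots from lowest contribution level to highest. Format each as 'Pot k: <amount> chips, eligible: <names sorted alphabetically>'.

Pot 1: 114 chips, eligible: A, B, C, D, E, F
Pot 2: 15 chips, eligible: B, C, D, E, F
Pot 3: 124 chips, eligible: C, D, E, F
Pot 4: 30 chips, eligible: C, D, F
Pot 5: 44 chips, eligible: D, F

Derivation:
Contributions (after 5 returned to F): A=19, B=22, C=63, D=85, E=53, F=85
Pot levels (distinct totals of non-folded players): 19, 22, 53, 63, 85
Layer 1-19: 19 each from A, B, C, D, E, F = 19*6 = 114 chips; eligible A, B, C, D, E, F
Layer 20-22: 3 each from B, C, D, E, F = 3*5 = 15 chips; eligible B, C, D, E, F
Layer 23-53: 31 each from C, D, E, F = 31*4 = 124 chips; eligible C, D, E, F
Layer 54-63: 10 each from C, D, F = 10*3 = 30 chips; eligible C, D, F
Layer 64-85: 22 each from D, F = 22*2 = 44 chips; eligible D, F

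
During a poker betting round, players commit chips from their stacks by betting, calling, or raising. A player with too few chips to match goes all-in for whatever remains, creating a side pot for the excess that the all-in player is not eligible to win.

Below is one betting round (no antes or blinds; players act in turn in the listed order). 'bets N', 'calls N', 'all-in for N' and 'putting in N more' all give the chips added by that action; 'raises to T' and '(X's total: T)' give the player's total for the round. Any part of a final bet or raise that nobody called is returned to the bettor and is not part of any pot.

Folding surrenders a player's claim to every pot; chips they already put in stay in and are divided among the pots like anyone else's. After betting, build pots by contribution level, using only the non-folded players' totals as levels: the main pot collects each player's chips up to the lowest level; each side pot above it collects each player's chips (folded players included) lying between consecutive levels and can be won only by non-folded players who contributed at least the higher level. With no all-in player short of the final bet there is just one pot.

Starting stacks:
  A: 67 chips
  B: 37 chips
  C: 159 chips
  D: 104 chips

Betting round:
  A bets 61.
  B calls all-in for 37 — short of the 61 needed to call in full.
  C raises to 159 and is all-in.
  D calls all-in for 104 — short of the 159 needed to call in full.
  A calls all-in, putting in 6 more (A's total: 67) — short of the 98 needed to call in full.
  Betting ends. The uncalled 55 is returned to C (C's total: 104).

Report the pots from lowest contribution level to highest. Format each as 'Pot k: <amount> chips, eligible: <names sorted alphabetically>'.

Contributions (after 55 returned to C): A=67, B=37, C=104, D=104
Pot levels (distinct totals of non-folded players): 37, 67, 104
Layer 1-37: 37 each from A, B, C, D = 37*4 = 148 chips; eligible A, B, C, D
Layer 38-67: 30 each from A, C, D = 30*3 = 90 chips; eligible A, C, D
Layer 68-104: 37 each from C, D = 37*2 = 74 chips; eligible C, D

Pot 1: 148 chips, eligible: A, B, C, D
Pot 2: 90 chips, eligible: A, C, D
Pot 3: 74 chips, eligible: C, D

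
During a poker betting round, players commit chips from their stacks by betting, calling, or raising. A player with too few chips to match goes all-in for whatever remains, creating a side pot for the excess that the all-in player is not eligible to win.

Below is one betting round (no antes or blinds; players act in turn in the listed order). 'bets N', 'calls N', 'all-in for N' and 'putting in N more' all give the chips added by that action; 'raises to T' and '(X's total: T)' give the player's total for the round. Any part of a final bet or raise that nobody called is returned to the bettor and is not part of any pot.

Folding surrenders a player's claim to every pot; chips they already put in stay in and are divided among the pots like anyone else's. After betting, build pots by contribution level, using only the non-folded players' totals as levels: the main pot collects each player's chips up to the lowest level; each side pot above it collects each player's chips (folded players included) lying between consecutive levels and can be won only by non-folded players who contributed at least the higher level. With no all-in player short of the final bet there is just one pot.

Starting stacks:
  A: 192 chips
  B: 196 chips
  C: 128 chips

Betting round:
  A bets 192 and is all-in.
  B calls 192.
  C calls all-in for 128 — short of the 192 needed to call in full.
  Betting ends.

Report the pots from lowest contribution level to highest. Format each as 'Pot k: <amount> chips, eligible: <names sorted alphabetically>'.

Contributions: A=192, B=192, C=128
Pot levels (distinct totals of non-folded players): 128, 192
Layer 1-128: 128 each from A, B, C = 128*3 = 384 chips; eligible A, B, C
Layer 129-192: 64 each from A, B = 64*2 = 128 chips; eligible A, B

Pot 1: 384 chips, eligible: A, B, C
Pot 2: 128 chips, eligible: A, B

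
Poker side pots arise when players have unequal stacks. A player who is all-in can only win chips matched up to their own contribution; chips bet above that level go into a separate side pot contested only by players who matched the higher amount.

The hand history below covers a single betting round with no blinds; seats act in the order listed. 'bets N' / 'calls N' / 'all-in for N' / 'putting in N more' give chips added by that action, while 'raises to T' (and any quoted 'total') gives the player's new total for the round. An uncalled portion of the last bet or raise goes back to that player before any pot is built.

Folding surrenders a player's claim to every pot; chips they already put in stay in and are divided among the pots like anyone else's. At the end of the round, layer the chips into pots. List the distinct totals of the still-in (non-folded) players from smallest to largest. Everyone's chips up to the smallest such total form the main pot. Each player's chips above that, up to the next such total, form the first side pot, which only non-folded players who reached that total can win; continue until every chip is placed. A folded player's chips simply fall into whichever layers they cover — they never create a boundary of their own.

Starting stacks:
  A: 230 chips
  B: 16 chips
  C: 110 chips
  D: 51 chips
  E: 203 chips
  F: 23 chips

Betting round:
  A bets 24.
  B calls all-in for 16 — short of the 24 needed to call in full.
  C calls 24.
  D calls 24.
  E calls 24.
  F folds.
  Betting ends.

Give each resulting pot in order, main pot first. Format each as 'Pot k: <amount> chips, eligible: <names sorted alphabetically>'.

Pot 1: 80 chips, eligible: A, B, C, D, E
Pot 2: 32 chips, eligible: A, C, D, E

Derivation:
Contributions: A=24, B=16, C=24, D=24, E=24
Folded: F
Pot levels (distinct totals of non-folded players): 16, 24
Layer 1-16: 16 each from A, B, C, D, E = 16*5 = 80 chips; eligible A, B, C, D, E
Layer 17-24: 8 each from A, C, D, E = 8*4 = 32 chips; eligible A, C, D, E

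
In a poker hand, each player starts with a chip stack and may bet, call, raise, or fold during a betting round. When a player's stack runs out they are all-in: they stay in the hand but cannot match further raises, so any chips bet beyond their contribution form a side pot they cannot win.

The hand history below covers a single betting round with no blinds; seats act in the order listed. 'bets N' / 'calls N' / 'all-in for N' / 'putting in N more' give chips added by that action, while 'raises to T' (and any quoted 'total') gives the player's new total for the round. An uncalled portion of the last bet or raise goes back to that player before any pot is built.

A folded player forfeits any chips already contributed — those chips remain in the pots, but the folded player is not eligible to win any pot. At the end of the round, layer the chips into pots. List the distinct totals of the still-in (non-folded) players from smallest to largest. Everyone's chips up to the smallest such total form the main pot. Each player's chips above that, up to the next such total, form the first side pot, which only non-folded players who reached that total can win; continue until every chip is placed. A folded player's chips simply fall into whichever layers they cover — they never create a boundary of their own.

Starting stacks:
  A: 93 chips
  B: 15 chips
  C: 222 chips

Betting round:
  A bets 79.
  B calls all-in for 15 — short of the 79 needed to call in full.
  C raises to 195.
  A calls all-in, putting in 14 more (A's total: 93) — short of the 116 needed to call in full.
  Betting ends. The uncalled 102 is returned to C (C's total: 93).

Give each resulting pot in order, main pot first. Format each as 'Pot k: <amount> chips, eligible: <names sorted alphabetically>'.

Pot 1: 45 chips, eligible: A, B, C
Pot 2: 156 chips, eligible: A, C

Derivation:
Contributions (after 102 returned to C): A=93, B=15, C=93
Pot levels (distinct totals of non-folded players): 15, 93
Layer 1-15: 15 each from A, B, C = 15*3 = 45 chips; eligible A, B, C
Layer 16-93: 78 each from A, C = 78*2 = 156 chips; eligible A, C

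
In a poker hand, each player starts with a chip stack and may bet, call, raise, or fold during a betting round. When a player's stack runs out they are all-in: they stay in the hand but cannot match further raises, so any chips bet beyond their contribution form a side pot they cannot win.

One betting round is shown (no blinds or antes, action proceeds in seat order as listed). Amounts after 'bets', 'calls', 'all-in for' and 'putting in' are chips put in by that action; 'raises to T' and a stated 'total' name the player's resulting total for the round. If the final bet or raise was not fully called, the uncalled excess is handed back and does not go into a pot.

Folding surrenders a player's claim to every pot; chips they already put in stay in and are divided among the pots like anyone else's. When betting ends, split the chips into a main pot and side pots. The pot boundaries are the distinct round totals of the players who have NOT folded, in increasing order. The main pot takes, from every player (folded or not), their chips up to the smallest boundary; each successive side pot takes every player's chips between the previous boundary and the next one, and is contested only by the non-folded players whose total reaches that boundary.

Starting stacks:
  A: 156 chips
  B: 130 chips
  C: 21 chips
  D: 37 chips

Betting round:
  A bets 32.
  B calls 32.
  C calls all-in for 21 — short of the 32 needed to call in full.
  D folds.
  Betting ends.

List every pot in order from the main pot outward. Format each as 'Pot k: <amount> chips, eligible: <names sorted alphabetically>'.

Contributions: A=32, B=32, C=21
Folded: D
Pot levels (distinct totals of non-folded players): 21, 32
Layer 1-21: 21 each from A, B, C = 21*3 = 63 chips; eligible A, B, C
Layer 22-32: 11 each from A, B = 11*2 = 22 chips; eligible A, B

Pot 1: 63 chips, eligible: A, B, C
Pot 2: 22 chips, eligible: A, B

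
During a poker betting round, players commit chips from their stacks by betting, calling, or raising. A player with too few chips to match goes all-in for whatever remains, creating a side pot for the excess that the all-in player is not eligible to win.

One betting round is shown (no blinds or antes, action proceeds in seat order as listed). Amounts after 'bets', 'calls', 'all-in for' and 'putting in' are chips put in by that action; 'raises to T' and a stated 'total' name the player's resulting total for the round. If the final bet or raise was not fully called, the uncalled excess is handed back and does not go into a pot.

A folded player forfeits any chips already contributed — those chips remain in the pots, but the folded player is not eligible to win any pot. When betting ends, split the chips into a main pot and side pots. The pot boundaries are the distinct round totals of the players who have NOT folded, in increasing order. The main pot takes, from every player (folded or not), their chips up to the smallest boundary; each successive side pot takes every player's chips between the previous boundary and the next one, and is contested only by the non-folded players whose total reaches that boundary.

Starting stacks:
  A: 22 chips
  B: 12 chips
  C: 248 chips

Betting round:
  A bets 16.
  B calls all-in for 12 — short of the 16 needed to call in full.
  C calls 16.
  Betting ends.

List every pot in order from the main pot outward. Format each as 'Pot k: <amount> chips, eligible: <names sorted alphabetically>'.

Contributions: A=16, B=12, C=16
Pot levels (distinct totals of non-folded players): 12, 16
Layer 1-12: 12 each from A, B, C = 12*3 = 36 chips; eligible A, B, C
Layer 13-16: 4 each from A, C = 4*2 = 8 chips; eligible A, C

Pot 1: 36 chips, eligible: A, B, C
Pot 2: 8 chips, eligible: A, C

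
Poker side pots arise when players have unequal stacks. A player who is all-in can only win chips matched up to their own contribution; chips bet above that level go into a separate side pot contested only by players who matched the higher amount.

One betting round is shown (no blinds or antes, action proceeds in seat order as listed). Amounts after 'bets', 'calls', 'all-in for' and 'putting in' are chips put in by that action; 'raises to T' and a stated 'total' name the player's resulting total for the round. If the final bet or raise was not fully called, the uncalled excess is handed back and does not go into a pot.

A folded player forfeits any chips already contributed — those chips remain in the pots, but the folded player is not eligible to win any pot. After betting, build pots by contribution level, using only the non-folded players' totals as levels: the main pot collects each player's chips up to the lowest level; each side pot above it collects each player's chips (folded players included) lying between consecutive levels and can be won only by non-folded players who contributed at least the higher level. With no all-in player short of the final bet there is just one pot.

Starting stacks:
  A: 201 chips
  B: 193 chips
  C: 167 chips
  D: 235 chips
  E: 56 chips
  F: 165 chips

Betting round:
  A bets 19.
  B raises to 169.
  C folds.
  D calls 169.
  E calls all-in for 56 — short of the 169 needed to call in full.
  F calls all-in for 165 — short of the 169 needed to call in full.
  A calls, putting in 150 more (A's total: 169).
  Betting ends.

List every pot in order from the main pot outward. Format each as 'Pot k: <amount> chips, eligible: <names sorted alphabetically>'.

Contributions: A=169, B=169, D=169, E=56, F=165
Folded: C
Pot levels (distinct totals of non-folded players): 56, 165, 169
Layer 1-56: 56 each from A, B, D, E, F = 56*5 = 280 chips; eligible A, B, D, E, F
Layer 57-165: 109 each from A, B, D, F = 109*4 = 436 chips; eligible A, B, D, F
Layer 166-169: 4 each from A, B, D = 4*3 = 12 chips; eligible A, B, D

Pot 1: 280 chips, eligible: A, B, D, E, F
Pot 2: 436 chips, eligible: A, B, D, F
Pot 3: 12 chips, eligible: A, B, D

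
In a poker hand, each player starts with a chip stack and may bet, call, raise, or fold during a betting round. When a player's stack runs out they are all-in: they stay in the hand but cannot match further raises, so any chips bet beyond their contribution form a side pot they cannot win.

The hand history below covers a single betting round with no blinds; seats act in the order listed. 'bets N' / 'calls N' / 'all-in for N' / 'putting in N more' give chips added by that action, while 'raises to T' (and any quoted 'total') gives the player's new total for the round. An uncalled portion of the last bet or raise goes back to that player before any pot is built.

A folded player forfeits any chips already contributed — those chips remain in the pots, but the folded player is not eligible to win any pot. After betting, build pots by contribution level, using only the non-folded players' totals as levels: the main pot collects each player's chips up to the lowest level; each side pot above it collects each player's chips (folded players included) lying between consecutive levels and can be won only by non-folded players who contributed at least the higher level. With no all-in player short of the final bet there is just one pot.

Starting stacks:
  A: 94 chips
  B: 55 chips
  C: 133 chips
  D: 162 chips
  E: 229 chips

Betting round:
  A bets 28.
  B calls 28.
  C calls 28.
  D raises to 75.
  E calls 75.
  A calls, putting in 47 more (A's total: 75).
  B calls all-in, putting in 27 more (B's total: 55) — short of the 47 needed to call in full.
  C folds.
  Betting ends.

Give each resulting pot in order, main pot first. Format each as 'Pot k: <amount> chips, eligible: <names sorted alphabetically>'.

Contributions: A=75, B=55, C=28, D=75, E=75
Folded: C
Pot levels (distinct totals of non-folded players): 55, 75
Layer 1-55: A 55 + B 55 + C 28 + D 55 + E 55 = 248 chips; eligible A, B, D, E
Layer 56-75: 20 each from A, D, E = 20*3 = 60 chips; eligible A, D, E

Pot 1: 248 chips, eligible: A, B, D, E
Pot 2: 60 chips, eligible: A, D, E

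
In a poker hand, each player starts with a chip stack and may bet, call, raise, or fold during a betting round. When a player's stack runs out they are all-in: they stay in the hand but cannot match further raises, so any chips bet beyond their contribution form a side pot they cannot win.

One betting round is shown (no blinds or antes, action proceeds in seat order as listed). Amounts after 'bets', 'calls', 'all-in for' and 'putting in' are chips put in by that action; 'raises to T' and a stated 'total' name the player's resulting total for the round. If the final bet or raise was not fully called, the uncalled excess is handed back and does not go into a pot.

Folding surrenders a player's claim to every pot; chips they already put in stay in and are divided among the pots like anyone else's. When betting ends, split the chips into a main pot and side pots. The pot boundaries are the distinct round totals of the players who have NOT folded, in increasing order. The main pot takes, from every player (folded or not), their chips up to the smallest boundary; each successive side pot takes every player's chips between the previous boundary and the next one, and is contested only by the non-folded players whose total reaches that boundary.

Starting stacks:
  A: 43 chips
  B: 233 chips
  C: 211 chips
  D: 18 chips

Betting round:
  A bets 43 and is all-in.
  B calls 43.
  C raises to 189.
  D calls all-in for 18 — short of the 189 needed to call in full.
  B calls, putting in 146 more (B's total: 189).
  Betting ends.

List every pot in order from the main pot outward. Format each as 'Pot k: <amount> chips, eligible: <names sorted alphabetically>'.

Pot 1: 72 chips, eligible: A, B, C, D
Pot 2: 75 chips, eligible: A, B, C
Pot 3: 292 chips, eligible: B, C

Derivation:
Contributions: A=43, B=189, C=189, D=18
Pot levels (distinct totals of non-folded players): 18, 43, 189
Layer 1-18: 18 each from A, B, C, D = 18*4 = 72 chips; eligible A, B, C, D
Layer 19-43: 25 each from A, B, C = 25*3 = 75 chips; eligible A, B, C
Layer 44-189: 146 each from B, C = 146*2 = 292 chips; eligible B, C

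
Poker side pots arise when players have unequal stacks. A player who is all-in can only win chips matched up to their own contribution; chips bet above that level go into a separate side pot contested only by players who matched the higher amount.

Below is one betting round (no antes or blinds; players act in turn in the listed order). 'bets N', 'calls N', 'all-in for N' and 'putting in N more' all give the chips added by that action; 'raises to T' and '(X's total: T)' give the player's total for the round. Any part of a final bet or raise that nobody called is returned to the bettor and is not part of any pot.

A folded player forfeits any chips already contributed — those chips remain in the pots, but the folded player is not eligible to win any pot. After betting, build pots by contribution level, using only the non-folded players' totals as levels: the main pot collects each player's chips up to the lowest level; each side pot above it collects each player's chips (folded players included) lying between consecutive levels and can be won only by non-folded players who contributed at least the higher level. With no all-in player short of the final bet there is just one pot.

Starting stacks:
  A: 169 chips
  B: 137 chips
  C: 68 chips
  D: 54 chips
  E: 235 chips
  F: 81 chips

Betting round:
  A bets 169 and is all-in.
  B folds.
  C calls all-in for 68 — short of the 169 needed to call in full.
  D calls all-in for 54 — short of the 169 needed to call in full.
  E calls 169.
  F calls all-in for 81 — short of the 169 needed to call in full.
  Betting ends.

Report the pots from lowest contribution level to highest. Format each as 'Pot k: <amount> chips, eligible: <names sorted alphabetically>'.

Pot 1: 270 chips, eligible: A, C, D, E, F
Pot 2: 56 chips, eligible: A, C, E, F
Pot 3: 39 chips, eligible: A, E, F
Pot 4: 176 chips, eligible: A, E

Derivation:
Contributions: A=169, C=68, D=54, E=169, F=81
Folded: B
Pot levels (distinct totals of non-folded players): 54, 68, 81, 169
Layer 1-54: 54 each from A, C, D, E, F = 54*5 = 270 chips; eligible A, C, D, E, F
Layer 55-68: 14 each from A, C, E, F = 14*4 = 56 chips; eligible A, C, E, F
Layer 69-81: 13 each from A, E, F = 13*3 = 39 chips; eligible A, E, F
Layer 82-169: 88 each from A, E = 88*2 = 176 chips; eligible A, E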